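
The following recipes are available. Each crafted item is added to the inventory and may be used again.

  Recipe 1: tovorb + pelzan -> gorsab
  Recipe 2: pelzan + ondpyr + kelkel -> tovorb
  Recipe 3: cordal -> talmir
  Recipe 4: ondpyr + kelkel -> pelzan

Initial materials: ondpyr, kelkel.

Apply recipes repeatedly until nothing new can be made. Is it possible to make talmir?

talmir would need cordal (Recipe 3), but cordal is never obtained.

No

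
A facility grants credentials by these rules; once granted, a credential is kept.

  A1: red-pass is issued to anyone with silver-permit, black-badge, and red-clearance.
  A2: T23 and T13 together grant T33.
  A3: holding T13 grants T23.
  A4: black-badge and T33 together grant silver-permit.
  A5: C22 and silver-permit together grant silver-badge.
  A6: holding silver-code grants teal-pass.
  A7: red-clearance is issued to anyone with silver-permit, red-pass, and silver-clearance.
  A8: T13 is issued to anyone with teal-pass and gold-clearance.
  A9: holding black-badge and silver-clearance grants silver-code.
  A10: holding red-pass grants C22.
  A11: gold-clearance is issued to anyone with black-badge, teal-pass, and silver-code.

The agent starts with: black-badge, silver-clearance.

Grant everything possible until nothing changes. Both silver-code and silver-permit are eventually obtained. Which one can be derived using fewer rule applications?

silver-code

silver-code: Holding black-badge and silver-clearance grants silver-code (A9). [1 rule application]
silver-permit: Holding black-badge and silver-clearance grants silver-code (A9). Holding silver-code grants teal-pass (A6). Holding black-badge, teal-pass, and silver-code grants gold-clearance (A11). Holding teal-pass and gold-clearance grants T13 (A8). Holding T13 grants T23 (A3). Holding T23 and T13 grants T33 (A2). Holding black-badge and T33 grants silver-permit (A4). [7 rule applications]
silver-code needs fewer.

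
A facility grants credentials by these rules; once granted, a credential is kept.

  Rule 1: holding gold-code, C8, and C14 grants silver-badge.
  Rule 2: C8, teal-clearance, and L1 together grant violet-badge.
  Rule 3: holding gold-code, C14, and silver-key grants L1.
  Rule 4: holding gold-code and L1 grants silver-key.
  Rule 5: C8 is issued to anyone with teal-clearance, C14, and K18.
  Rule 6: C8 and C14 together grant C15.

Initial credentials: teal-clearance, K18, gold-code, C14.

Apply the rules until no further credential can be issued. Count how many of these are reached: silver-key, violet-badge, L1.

silver-key would need gold-code and L1 (Rule 4), but L1 is never granted.
violet-badge would need C8, teal-clearance, and L1 (Rule 2), but L1 is never granted.
L1 would need gold-code, C14, and silver-key (Rule 3), but silver-key is never granted.
None of the 3 are reached.

0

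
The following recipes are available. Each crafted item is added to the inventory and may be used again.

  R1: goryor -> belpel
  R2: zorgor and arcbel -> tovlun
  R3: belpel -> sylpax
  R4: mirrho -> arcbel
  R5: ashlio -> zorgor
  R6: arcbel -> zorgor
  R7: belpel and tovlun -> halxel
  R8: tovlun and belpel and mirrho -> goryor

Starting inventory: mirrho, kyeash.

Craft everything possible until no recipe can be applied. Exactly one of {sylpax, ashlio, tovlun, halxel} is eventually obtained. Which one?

tovlun

mirrho -> arcbel (R4).
Using R6, arcbel makes zorgor.
Using R2, zorgor and arcbel make tovlun.
No rule produces ashlio, and it is not given. sylpax would need belpel (R3), but belpel is never obtained. halxel would need belpel and tovlun (R7), but belpel is never obtained.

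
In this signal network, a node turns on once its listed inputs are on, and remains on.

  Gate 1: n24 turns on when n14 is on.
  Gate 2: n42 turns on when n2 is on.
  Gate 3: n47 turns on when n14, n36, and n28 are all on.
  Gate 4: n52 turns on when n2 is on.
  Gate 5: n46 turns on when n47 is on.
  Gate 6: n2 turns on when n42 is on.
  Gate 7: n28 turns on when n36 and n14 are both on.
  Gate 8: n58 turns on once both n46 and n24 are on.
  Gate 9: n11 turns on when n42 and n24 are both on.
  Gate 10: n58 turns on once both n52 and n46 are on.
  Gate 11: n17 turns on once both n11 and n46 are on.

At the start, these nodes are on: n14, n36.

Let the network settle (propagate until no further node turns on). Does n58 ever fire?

Yes

Gate 7: n36 and n14 on → n28 on.
n14 is on, so n24 turns on (Gate 1).
n14, n36, and n28 are on, so n47 turns on (Gate 3).
Gate 5: n47 on → n46 on.
Gate 8: n46 and n24 on → n58 on.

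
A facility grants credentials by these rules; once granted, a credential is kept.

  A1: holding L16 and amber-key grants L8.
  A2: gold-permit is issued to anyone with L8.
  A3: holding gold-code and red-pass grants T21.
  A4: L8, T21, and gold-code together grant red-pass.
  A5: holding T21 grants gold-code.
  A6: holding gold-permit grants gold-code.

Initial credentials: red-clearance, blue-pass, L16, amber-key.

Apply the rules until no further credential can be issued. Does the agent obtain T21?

No

T21 would need gold-code and red-pass (A3), but red-pass is never granted.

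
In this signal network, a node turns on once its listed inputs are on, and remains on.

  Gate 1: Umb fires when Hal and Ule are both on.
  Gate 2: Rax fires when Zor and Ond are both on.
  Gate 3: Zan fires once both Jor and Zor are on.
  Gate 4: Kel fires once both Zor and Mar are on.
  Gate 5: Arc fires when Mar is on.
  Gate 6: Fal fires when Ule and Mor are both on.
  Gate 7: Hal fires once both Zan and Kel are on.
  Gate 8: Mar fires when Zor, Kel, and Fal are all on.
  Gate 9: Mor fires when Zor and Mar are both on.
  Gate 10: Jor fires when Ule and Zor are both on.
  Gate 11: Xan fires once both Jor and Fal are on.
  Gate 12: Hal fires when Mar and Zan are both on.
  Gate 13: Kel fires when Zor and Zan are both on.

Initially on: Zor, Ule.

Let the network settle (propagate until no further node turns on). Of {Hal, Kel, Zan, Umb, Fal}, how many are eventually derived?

4

Ule and Zor are on, so Jor fires (Gate 10).
Jor and Zor are on, so Zan fires (Gate 3).
Gate 13: Zor and Zan on → Kel on.
Gate 7: Zan and Kel on → Hal on.
Hal and Ule are on, so Umb fires (Gate 1).
Hal: reached.
Kel: reached.
Zan: reached.
Umb: reached.
Fal would need Ule and Mor (Gate 6), but Mor never turns on.
Reached: Hal, Kel, Zan, and Umb — 4 of the 5.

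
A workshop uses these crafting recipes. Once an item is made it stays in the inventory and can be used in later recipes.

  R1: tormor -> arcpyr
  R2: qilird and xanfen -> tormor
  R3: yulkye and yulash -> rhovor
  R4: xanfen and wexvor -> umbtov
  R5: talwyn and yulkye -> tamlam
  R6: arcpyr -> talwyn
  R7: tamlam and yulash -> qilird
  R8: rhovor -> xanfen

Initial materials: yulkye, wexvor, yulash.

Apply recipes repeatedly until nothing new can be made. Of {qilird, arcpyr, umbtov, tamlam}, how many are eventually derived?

Using R3, yulkye and yulash make rhovor.
rhovor -> xanfen (R8).
Using R4, xanfen and wexvor make umbtov.
qilird would need tamlam and yulash (R7), but tamlam is never obtained.
arcpyr would need tormor (R1), but tormor is never obtained.
umbtov: reached.
tamlam would need talwyn and yulkye (R5), but talwyn is never obtained.
Reached: umbtov — 1 of the 4.

1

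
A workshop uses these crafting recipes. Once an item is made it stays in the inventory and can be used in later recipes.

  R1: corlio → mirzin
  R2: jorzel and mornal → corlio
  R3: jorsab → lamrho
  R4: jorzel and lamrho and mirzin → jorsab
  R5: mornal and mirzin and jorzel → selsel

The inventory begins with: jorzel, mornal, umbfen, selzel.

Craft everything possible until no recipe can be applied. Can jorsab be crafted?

jorsab would need jorzel, lamrho, and mirzin (R4), but lamrho is never obtained.

No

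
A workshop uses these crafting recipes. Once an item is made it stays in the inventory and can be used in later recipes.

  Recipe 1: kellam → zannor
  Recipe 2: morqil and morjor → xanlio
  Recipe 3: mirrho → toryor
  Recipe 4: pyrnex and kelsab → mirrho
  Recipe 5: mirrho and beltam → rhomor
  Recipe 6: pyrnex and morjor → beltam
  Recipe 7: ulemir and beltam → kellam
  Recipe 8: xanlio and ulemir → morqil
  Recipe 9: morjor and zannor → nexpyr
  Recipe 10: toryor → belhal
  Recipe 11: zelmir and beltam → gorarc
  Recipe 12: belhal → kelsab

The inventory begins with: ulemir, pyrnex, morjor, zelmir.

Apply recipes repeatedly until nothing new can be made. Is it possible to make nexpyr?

Yes

pyrnex and morjor → beltam (Recipe 6).
ulemir and beltam → kellam (Recipe 7).
Using Recipe 1, kellam makes zannor.
morjor and zannor → nexpyr (Recipe 9).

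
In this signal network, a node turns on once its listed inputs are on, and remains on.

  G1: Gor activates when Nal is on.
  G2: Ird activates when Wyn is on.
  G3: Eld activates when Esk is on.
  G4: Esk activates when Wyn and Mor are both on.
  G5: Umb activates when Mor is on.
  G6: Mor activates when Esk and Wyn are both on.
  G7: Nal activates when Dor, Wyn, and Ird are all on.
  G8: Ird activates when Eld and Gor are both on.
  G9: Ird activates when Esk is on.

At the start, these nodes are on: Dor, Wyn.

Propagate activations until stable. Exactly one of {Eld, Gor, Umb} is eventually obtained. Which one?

Gor

G2: Wyn on → Ird on.
Dor, Wyn, and Ird are on, so Nal activates (G7).
Nal is on, so Gor activates (G1).
Eld would need Esk (G3), but Esk never turns on. Umb would need Mor (G5), but Mor never turns on.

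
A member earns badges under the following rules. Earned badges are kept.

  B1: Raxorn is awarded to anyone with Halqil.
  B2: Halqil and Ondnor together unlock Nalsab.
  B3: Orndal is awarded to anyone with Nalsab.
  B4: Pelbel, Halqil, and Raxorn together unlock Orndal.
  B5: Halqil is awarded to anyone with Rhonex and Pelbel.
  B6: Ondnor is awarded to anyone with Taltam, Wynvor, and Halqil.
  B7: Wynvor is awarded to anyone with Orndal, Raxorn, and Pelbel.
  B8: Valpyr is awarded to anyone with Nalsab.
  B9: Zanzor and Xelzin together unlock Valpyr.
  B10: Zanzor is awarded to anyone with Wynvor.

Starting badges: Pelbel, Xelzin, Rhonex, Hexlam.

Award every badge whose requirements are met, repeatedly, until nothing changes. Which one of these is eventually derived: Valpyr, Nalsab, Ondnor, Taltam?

Valpyr

With Rhonex and Pelbel, Halqil is earned (B5).
With Halqil, Raxorn is earned (B1).
With Pelbel, Halqil, and Raxorn, Orndal is earned (B4).
With Orndal, Raxorn, and Pelbel, Wynvor is earned (B7).
With Wynvor, Zanzor is earned (B10).
With Zanzor and Xelzin, Valpyr is earned (B9).
No rule produces Taltam, and it is not given. Ondnor would need Taltam, Wynvor, and Halqil (B6), but Taltam is never earned. Nalsab would need Halqil and Ondnor (B2), but Ondnor is never earned.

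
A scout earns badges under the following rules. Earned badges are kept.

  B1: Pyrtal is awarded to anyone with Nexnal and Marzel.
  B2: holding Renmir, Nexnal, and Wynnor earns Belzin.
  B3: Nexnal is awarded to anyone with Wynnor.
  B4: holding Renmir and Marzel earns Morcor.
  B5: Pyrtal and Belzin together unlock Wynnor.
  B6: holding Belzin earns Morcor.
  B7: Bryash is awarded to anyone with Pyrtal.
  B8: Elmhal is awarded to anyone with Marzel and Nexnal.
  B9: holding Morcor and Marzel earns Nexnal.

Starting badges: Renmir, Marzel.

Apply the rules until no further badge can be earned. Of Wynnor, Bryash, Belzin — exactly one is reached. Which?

Bryash

With Renmir and Marzel, Morcor is earned (B4).
With Morcor and Marzel, Nexnal is earned (B9).
With Nexnal and Marzel, Pyrtal is earned (B1).
With Pyrtal, Bryash is earned (B7).
Wynnor would need Pyrtal and Belzin (B5), but Belzin is never earned. Belzin would need Renmir, Nexnal, and Wynnor (B2), but Wynnor is never earned.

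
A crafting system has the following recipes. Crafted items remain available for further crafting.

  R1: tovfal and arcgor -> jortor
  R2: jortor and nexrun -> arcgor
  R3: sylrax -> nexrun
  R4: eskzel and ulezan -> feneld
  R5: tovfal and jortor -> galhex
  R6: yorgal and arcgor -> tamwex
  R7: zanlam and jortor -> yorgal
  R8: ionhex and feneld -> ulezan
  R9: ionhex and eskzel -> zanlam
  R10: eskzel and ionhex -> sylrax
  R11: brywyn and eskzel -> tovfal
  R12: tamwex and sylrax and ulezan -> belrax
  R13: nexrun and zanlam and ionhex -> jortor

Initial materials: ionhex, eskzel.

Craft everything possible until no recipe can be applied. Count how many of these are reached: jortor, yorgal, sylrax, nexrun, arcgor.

5

Using R10, eskzel and ionhex make sylrax.
ionhex and eskzel -> zanlam (R9).
sylrax -> nexrun (R3).
nexrun and zanlam and ionhex -> jortor (R13).
Using R7, zanlam and jortor make yorgal.
jortor and nexrun -> arcgor (R2).
jortor: reached.
yorgal: reached.
sylrax: reached.
nexrun: reached.
arcgor: reached.
All 5 are reached.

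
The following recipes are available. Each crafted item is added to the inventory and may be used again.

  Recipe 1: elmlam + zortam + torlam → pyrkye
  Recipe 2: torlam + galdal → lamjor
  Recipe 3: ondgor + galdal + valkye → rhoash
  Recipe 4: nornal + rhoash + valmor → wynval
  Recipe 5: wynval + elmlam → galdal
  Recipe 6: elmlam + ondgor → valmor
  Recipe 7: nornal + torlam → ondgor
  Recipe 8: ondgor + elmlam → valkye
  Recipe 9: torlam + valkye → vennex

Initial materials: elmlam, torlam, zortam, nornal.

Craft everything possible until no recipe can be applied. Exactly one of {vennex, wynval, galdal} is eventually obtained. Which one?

Using Recipe 7, nornal and torlam make ondgor.
Using Recipe 8, ondgor and elmlam make valkye.
Using Recipe 9, torlam and valkye make vennex.
wynval would need nornal, rhoash, and valmor (Recipe 4), but rhoash is never obtained. galdal would need wynval and elmlam (Recipe 5), but wynval is never obtained.

vennex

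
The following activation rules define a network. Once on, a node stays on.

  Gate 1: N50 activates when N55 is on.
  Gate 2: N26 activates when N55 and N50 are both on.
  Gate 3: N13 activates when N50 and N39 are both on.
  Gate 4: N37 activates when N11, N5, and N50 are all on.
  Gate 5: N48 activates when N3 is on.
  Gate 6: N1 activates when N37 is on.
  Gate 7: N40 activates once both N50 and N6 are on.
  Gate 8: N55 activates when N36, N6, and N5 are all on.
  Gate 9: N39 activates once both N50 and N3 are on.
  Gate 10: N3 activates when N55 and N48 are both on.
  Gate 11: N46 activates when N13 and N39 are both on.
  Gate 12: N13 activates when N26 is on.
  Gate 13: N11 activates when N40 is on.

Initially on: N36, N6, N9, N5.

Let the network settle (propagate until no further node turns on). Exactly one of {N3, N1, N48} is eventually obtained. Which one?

N36, N6, and N5 are on, so N55 activates (Gate 8).
Gate 1: N55 on → N50 on.
Gate 7: N50 and N6 on → N40 on.
N40 is on, so N11 activates (Gate 13).
N11, N5, and N50 are on, so N37 activates (Gate 4).
Gate 6: N37 on → N1 on.
N48 would need N3 (Gate 5), but N3 never turns on. N3 would need N55 and N48 (Gate 10), but N48 never turns on.

N1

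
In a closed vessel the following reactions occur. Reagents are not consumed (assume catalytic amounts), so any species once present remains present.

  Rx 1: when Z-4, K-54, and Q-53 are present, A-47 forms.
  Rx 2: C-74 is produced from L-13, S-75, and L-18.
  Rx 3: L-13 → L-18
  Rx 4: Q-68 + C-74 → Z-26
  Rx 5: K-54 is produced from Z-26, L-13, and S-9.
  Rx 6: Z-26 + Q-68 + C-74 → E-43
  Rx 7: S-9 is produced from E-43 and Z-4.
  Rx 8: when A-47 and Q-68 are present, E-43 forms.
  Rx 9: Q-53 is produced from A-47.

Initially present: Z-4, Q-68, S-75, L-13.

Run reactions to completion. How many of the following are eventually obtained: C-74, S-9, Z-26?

3

L-13 present → L-18 forms (Rx 3).
L-13, S-75, and L-18 present → C-74 forms (Rx 2).
Q-68 and C-74 present → Z-26 forms (Rx 4).
Z-26, Q-68, and C-74 present → E-43 forms (Rx 6).
E-43 and Z-4 present → S-9 forms (Rx 7).
C-74: reached.
S-9: reached.
Z-26: reached.
All 3 are reached.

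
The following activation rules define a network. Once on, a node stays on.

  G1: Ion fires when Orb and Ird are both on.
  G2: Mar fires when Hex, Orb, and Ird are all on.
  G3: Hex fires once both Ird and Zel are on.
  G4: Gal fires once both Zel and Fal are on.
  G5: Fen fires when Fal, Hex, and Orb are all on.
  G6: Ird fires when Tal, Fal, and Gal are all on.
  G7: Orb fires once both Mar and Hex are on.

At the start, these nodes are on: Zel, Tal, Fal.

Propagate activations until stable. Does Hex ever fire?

G4: Zel and Fal on → Gal on.
G6: Tal, Fal, and Gal on → Ird on.
Ird and Zel are on, so Hex fires (G3).

Yes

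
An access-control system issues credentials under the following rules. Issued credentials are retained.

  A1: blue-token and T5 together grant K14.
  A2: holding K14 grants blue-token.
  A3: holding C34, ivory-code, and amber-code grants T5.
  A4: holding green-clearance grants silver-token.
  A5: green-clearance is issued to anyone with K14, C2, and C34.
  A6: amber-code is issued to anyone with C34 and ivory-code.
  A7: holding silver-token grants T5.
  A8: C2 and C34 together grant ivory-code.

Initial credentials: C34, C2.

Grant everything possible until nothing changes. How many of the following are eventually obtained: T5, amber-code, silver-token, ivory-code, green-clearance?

Holding C2 and C34 grants ivory-code (A8).
Holding C34 and ivory-code grants amber-code (A6).
Holding C34, ivory-code, and amber-code grants T5 (A3).
T5: reached.
amber-code: reached.
silver-token would need green-clearance (A4), but green-clearance is never granted.
ivory-code: reached.
green-clearance would need K14, C2, and C34 (A5), but K14 is never granted.
Reached: T5, amber-code, and ivory-code — 3 of the 5.

3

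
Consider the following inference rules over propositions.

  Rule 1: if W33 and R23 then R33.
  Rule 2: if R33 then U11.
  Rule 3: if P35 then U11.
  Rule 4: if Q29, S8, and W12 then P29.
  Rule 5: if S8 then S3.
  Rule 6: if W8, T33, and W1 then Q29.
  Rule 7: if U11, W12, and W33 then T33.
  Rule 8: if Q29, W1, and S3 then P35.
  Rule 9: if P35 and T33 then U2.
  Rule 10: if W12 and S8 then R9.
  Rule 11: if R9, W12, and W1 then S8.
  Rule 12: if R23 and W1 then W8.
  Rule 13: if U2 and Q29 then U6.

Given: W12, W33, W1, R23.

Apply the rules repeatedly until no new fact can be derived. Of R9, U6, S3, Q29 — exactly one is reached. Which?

From W33 and R23, Rule 1 gives R33.
R23 and W1 hold, so W8 follows (Rule 12).
R33 holds, so U11 follows (Rule 2).
From U11, W12, and W33, Rule 7 gives T33.
From W8, T33, and W1, Rule 6 gives Q29.
U6 would need U2 and Q29 (Rule 13), but U2 is never established. S3 would need S8 (Rule 5), but S8 is never established. R9 would need W12 and S8 (Rule 10), but S8 is never established.

Q29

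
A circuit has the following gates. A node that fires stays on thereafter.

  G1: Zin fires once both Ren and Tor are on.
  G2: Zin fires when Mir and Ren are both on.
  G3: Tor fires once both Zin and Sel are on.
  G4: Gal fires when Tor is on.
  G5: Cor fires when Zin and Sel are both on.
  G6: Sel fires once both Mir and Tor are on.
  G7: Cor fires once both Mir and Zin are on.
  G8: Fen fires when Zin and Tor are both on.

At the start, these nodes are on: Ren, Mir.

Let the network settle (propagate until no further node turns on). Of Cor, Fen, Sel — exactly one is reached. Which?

G2: Mir and Ren on → Zin on.
G7: Mir and Zin on → Cor on.
Fen would need Zin and Tor (G8), but Tor never turns on. Sel would need Mir and Tor (G6), but Tor never turns on.

Cor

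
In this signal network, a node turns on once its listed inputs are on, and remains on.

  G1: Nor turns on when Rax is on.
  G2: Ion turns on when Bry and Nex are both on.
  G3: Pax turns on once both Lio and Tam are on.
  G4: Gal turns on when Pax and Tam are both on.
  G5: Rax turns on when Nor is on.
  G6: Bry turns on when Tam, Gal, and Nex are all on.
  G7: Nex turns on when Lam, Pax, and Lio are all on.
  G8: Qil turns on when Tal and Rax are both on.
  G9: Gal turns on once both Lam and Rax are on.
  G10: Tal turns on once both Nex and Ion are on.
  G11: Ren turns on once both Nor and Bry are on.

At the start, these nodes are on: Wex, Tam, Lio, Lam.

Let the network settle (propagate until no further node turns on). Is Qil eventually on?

Qil would need Tal and Rax (G8), but Rax never turns on.

No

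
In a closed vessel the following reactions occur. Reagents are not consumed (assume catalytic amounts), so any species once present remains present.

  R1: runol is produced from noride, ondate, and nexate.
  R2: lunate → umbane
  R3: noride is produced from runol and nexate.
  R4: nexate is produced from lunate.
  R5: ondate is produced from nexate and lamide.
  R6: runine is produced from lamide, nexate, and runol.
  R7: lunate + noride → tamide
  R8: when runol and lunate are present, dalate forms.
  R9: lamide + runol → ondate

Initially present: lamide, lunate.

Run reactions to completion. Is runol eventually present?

No

runol would need noride, ondate, and nexate (R1), but noride never forms.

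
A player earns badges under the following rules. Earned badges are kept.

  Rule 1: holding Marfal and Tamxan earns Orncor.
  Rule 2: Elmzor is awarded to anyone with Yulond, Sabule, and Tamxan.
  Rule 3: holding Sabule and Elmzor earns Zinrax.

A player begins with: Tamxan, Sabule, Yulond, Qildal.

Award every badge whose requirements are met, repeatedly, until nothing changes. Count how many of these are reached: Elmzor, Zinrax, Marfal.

2

With Yulond, Sabule, and Tamxan, Elmzor is earned (Rule 2).
With Sabule and Elmzor, Zinrax is earned (Rule 3).
Elmzor: reached.
Zinrax: reached.
No rule produces Marfal, and it is not given.
Reached: Elmzor and Zinrax — 2 of the 3.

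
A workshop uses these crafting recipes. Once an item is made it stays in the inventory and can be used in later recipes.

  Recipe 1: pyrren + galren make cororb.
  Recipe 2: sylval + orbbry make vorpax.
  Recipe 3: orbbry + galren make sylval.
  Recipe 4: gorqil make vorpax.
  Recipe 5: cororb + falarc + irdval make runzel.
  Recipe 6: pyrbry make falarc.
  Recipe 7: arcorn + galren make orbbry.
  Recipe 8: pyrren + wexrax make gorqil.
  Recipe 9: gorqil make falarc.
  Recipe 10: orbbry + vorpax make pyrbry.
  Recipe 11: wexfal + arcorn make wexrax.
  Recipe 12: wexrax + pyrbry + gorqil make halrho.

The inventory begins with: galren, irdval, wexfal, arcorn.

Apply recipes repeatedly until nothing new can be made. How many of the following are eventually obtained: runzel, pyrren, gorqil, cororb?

runzel would need cororb, falarc, and irdval (Recipe 5), but cororb is never obtained.
No rule produces pyrren, and it is not given.
gorqil would need pyrren and wexrax (Recipe 8), but pyrren is never obtained.
cororb would need pyrren and galren (Recipe 1), but pyrren is never obtained.
None of the 4 are reached.

0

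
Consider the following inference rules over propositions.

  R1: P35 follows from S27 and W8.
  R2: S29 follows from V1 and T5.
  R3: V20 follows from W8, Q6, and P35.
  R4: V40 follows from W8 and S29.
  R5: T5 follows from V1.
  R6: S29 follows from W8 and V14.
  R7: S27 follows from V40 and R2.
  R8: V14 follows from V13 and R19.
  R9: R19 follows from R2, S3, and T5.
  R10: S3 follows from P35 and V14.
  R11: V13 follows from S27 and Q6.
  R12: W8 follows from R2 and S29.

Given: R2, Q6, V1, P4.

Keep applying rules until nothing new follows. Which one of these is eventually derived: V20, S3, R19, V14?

V20

V1 holds, so T5 follows (R5).
From V1 and T5, R2 gives S29.
R2 and S29 hold, so W8 follows (R12).
W8 and S29 hold, so V40 follows (R4).
From V40 and R2, R7 gives S27.
S27 and W8 hold, so P35 follows (R1).
From W8, Q6, and P35, R3 gives V20.
V14 would need V13 and R19 (R8), but R19 is never established. R19 would need R2, S3, and T5 (R9), but S3 is never established. S3 would need P35 and V14 (R10), but V14 is never established.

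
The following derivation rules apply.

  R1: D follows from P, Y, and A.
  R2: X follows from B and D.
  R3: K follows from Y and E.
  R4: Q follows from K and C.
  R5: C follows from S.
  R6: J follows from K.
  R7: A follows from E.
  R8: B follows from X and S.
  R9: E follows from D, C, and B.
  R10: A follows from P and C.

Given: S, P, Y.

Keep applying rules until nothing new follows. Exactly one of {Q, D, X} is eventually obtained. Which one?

S holds, so C follows (R5).
From P and C, R10 gives A.
From P, Y, and A, R1 gives D.
X would need B and D (R2), but B is never established. Q would need K and C (R4), but K is never established.

D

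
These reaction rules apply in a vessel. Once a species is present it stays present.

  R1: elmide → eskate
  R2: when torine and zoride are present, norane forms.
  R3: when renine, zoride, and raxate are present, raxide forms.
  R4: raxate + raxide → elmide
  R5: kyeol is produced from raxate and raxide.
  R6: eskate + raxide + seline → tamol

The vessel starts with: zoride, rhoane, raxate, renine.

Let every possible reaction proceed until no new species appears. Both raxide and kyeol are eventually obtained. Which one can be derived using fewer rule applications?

raxide

raxide: renine, zoride, and raxate present → raxide forms (R3). [1 rule application]
kyeol: renine, zoride, and raxate present → raxide forms (R3). raxate and raxide present → kyeol forms (R5). [2 rule applications]
raxide needs fewer.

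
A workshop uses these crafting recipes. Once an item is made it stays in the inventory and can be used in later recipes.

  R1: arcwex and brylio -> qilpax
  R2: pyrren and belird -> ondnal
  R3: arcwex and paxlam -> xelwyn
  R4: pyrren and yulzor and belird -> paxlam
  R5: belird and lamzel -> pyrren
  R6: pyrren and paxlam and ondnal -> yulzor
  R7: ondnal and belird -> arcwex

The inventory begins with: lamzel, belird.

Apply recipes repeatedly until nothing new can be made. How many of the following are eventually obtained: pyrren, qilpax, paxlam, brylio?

belird and lamzel -> pyrren (R5).
pyrren: reached.
qilpax would need arcwex and brylio (R1), but brylio is never obtained.
paxlam would need pyrren, yulzor, and belird (R4), but yulzor is never obtained.
No rule produces brylio, and it is not given.
Reached: pyrren — 1 of the 4.

1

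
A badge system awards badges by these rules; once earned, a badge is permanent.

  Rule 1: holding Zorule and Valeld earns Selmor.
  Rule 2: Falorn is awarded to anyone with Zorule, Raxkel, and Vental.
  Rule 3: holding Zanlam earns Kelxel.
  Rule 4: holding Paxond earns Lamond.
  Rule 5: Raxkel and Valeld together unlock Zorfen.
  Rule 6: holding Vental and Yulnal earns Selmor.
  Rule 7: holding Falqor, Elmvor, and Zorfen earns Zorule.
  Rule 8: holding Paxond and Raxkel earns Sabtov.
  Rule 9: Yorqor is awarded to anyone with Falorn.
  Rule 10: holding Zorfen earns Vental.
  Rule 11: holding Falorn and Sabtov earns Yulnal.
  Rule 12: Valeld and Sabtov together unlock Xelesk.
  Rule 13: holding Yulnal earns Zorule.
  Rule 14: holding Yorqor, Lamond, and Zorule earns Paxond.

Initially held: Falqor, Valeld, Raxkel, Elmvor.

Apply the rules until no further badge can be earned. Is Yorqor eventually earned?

With Raxkel and Valeld, Zorfen is earned (Rule 5).
With Falqor, Elmvor, and Zorfen, Zorule is earned (Rule 7).
With Zorfen, Vental is earned (Rule 10).
With Zorule, Raxkel, and Vental, Falorn is earned (Rule 2).
With Falorn, Yorqor is earned (Rule 9).

Yes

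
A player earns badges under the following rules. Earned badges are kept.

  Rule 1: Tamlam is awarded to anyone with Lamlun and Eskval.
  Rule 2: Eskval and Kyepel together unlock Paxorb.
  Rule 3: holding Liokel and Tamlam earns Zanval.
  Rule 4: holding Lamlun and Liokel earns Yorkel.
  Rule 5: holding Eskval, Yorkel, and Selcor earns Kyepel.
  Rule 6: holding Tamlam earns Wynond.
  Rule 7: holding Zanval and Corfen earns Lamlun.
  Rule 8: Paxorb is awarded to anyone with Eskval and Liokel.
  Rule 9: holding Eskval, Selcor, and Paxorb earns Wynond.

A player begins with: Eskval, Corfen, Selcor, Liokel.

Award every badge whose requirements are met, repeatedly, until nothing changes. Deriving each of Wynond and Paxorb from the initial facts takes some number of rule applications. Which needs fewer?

Paxorb: With Eskval and Liokel, Paxorb is earned (Rule 8). [1 rule application]
Wynond: With Eskval and Liokel, Paxorb is earned (Rule 8). With Eskval, Selcor, and Paxorb, Wynond is earned (Rule 9). [2 rule applications]
Paxorb needs fewer.

Paxorb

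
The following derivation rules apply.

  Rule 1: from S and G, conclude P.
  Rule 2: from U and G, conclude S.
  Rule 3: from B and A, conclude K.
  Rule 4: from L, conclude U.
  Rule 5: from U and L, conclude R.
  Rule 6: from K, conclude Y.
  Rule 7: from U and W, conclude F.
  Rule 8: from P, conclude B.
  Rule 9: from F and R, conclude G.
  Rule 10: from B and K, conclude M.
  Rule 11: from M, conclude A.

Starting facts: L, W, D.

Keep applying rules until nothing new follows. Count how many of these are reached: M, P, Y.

1

From L, Rule 4 gives U.
U and W hold, so F follows (Rule 7).
From U and L, Rule 5 gives R.
From F and R, Rule 9 gives G.
U and G hold, so S follows (Rule 2).
From S and G, Rule 1 gives P.
M would need B and K (Rule 10), but K is never established.
P: reached.
Y would need K (Rule 6), but K is never established.
Reached: P — 1 of the 3.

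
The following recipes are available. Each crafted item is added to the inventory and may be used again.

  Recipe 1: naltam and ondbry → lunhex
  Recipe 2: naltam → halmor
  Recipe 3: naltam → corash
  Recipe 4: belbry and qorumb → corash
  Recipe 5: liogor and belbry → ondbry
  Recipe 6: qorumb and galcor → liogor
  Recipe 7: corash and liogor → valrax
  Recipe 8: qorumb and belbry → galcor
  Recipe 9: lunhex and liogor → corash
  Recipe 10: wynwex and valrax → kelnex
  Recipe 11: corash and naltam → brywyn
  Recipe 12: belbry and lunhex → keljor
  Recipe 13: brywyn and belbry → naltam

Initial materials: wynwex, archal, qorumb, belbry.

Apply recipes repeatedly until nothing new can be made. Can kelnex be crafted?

Yes

Using Recipe 8, qorumb and belbry make galcor.
belbry and qorumb → corash (Recipe 4).
qorumb and galcor → liogor (Recipe 6).
corash and liogor → valrax (Recipe 7).
Using Recipe 10, wynwex and valrax make kelnex.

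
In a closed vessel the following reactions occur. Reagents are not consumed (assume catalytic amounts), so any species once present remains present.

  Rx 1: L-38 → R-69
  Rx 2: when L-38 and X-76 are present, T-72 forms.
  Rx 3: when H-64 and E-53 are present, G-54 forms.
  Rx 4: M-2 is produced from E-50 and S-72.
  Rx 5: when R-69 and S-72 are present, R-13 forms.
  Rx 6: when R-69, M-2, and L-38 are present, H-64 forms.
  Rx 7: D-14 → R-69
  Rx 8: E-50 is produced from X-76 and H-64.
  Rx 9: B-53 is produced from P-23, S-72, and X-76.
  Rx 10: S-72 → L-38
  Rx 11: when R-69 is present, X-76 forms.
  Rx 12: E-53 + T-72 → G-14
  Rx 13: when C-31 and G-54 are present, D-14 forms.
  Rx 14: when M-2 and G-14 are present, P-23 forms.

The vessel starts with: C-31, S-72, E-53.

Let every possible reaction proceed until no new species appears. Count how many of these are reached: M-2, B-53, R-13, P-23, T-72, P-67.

2

S-72 present → L-38 forms (Rx 10).
L-38 present → R-69 forms (Rx 1).
R-69 and S-72 present → R-13 forms (Rx 5).
R-69 present → X-76 forms (Rx 11).
L-38 and X-76 present → T-72 forms (Rx 2).
M-2 would need E-50 and S-72 (Rx 4), but E-50 never forms.
B-53 would need P-23, S-72, and X-76 (Rx 9), but P-23 never forms.
R-13: reached.
P-23 would need M-2 and G-14 (Rx 14), but M-2 never forms.
T-72: reached.
No rule produces P-67, and it is not given.
Reached: R-13 and T-72 — 2 of the 6.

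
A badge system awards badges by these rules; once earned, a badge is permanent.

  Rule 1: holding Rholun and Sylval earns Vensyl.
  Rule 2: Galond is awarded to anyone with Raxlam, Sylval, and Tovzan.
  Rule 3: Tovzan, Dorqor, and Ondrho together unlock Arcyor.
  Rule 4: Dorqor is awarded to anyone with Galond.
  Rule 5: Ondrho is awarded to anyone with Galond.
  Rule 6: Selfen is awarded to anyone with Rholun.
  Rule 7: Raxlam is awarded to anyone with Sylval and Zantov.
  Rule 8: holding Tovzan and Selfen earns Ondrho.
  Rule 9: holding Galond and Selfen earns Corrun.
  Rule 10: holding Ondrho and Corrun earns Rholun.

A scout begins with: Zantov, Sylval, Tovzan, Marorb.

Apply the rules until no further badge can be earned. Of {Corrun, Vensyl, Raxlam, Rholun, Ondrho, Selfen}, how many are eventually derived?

2

With Sylval and Zantov, Raxlam is earned (Rule 7).
With Raxlam, Sylval, and Tovzan, Galond is earned (Rule 2).
With Galond, Ondrho is earned (Rule 5).
Corrun would need Galond and Selfen (Rule 9), but Selfen is never earned.
Vensyl would need Rholun and Sylval (Rule 1), but Rholun is never earned.
Raxlam: reached.
Rholun would need Ondrho and Corrun (Rule 10), but Corrun is never earned.
Ondrho: reached.
Selfen would need Rholun (Rule 6), but Rholun is never earned.
Reached: Raxlam and Ondrho — 2 of the 6.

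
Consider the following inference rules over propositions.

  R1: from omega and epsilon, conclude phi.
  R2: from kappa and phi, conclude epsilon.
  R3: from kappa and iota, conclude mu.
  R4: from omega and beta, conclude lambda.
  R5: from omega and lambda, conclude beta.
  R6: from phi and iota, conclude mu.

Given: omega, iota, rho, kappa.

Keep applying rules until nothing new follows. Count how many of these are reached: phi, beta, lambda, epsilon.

0

phi would need omega and epsilon (R1), but epsilon is never established.
beta would need omega and lambda (R5), but lambda is never established.
lambda would need omega and beta (R4), but beta is never established.
epsilon would need kappa and phi (R2), but phi is never established.
None of the 4 are reached.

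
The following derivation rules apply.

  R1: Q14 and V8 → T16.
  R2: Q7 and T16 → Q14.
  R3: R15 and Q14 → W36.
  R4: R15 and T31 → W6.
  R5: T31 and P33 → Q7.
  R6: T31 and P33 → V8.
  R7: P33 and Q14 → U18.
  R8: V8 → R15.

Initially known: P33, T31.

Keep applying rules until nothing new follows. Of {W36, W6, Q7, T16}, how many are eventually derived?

2

T31 and P33 hold, so Q7 follows (R5).
From T31 and P33, R6 gives V8.
From V8, R8 gives R15.
From R15 and T31, R4 gives W6.
W36 would need R15 and Q14 (R3), but Q14 is never established.
W6: reached.
Q7: reached.
T16 would need Q14 and V8 (R1), but Q14 is never established.
Reached: W6 and Q7 — 2 of the 4.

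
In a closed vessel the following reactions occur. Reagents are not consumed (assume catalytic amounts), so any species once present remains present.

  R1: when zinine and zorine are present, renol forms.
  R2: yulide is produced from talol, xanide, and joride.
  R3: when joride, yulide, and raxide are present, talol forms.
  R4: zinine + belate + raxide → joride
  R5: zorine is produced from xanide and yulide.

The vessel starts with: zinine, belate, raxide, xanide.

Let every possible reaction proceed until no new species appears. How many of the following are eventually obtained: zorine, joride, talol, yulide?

zinine, belate, and raxide present → joride forms (R4).
zorine would need xanide and yulide (R5), but yulide never forms.
joride: reached.
talol would need joride, yulide, and raxide (R3), but yulide never forms.
yulide would need talol, xanide, and joride (R2), but talol never forms.
Reached: joride — 1 of the 4.

1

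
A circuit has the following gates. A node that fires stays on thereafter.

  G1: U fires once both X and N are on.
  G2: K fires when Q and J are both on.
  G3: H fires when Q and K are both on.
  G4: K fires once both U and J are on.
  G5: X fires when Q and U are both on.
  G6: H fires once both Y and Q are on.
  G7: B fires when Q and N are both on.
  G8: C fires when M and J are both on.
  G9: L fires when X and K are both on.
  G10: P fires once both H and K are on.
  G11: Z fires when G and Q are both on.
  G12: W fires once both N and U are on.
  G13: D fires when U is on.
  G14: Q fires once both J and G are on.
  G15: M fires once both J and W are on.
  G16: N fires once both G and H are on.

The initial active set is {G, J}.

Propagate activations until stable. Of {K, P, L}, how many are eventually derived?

2

J and G are on, so Q fires (G14).
Q and J are on, so K fires (G2).
G3: Q and K on → H on.
G10: H and K on → P on.
K: reached.
P: reached.
L would need X and K (G9), but X never turns on.
Reached: K and P — 2 of the 3.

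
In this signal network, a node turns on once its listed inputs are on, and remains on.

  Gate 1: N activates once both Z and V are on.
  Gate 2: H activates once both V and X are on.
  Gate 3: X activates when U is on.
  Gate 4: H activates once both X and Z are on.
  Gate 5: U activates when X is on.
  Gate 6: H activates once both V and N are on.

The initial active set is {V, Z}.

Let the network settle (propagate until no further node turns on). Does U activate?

U would need X (Gate 5), but X never turns on.

No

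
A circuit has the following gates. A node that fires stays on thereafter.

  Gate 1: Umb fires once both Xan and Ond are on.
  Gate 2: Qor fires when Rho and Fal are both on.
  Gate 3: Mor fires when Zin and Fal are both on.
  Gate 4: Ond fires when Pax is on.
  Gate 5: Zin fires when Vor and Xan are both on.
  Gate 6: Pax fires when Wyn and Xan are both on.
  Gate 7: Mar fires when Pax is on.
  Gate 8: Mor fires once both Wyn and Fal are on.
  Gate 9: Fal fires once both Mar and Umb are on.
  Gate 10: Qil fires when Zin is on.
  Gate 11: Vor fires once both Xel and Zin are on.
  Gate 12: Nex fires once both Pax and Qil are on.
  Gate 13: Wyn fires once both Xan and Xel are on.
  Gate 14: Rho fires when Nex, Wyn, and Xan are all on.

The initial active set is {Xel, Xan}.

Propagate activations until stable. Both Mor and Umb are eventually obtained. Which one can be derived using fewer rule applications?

Umb

Umb: Xan and Xel are on, so Wyn fires (Gate 13). Gate 6: Wyn and Xan on → Pax on. Gate 4: Pax on → Ond on. Xan and Ond are on, so Umb fires (Gate 1). [4 rule applications]
Mor: Xan and Xel are on, so Wyn fires (Gate 13). Wyn and Xan are on, so Pax fires (Gate 6). Pax is on, so Mar fires (Gate 7). Gate 4: Pax on → Ond on. Gate 1: Xan and Ond on → Umb on. Mar and Umb are on, so Fal fires (Gate 9). Gate 8: Wyn and Fal on → Mor on. [7 rule applications]
Umb needs fewer.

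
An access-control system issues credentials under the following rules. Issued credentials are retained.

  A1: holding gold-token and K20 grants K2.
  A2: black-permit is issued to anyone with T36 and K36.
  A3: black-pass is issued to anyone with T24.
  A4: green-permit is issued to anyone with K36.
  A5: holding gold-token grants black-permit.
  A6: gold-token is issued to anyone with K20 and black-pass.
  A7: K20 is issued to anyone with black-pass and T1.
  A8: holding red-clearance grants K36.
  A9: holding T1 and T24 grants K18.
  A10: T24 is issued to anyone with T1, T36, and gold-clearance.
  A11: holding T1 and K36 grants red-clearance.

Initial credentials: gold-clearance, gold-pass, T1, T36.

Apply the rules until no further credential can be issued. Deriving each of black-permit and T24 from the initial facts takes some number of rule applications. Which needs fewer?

T24

T24: Holding T1, T36, and gold-clearance grants T24 (A10). [1 rule application]
black-permit: Holding T1, T36, and gold-clearance grants T24 (A10). Holding T24 grants black-pass (A3). Holding black-pass and T1 grants K20 (A7). Holding K20 and black-pass grants gold-token (A6). Holding gold-token grants black-permit (A5). [5 rule applications]
T24 needs fewer.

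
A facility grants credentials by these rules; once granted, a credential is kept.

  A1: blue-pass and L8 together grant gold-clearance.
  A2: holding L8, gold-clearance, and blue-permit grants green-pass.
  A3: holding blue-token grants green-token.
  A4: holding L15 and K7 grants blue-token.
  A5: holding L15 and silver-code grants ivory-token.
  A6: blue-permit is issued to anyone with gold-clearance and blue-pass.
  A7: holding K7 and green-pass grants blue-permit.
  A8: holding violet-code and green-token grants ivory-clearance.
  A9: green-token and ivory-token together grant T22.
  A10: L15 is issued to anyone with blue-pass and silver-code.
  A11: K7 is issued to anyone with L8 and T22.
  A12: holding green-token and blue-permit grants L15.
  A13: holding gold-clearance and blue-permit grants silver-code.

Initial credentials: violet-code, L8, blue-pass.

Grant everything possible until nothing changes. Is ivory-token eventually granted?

Holding blue-pass and L8 grants gold-clearance (A1).
Holding gold-clearance and blue-pass grants blue-permit (A6).
Holding gold-clearance and blue-permit grants silver-code (A13).
Holding blue-pass and silver-code grants L15 (A10).
Holding L15 and silver-code grants ivory-token (A5).

Yes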